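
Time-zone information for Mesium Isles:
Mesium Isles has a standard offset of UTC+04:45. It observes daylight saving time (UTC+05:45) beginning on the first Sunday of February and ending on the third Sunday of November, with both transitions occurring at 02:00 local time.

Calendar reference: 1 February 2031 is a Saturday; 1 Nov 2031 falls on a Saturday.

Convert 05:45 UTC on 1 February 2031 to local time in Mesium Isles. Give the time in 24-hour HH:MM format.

10:30

1 February 2031 is a Saturday, so the first Sunday is February 2.
1 November 2031 is a Saturday, so the first Sunday is November 2 and the third is November 16.
At the standard offset (UTC+04:45), 05:45 UTC + 4h45m = 10:30 Mesium Isles standard time.
Daylight saving runs 2 February – 16 November; the standard-time date in Mesium Isles, 1 February 2031, is outside that window, so Mesium Isles is on standard time at UTC+04:45.
05:45 UTC + 4h45m = 10:30 local.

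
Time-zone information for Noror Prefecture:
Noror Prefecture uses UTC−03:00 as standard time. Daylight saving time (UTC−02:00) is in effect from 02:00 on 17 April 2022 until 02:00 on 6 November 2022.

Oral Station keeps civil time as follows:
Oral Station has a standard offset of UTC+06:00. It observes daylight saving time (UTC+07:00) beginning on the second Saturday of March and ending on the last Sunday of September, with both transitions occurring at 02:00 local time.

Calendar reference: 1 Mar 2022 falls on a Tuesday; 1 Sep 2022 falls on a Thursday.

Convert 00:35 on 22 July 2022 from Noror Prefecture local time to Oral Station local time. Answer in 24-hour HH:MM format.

09:35

22 July 2022 lies within the daylight-saving period (17 April – 6 November), so Noror Prefecture is on daylight time, UTC−02:00.
00:35 Noror Prefecture + 2h = 02:35 UTC.
1 March 2022 is a Tuesday, so the first Saturday is March 5 and the second is March 12.
1 September 2022 is a Thursday, so Sundays fall on 4, 11, 18, 25; the last is September 25.
At the standard offset (UTC+06:00), 02:35 UTC + 6h = 08:35 Oral Station standard time.
The standard-time date in Oral Station, 22 July 2022, lies within the daylight-saving period (12 March – 25 September), so Oral Station is on daylight time, UTC+07:00.
02:35 UTC + 7h = 09:35 Oral Station.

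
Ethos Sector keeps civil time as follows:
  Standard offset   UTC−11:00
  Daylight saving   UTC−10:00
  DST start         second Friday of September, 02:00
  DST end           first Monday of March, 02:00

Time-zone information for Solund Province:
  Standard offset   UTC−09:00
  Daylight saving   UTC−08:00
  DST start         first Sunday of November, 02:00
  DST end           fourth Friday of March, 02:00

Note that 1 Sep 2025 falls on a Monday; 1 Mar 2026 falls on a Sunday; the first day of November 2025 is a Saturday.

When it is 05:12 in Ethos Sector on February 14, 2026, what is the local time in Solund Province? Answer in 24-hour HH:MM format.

07:12

1 September 2025 is a Monday, so the first Friday is September 5 and the second is September 12.
1 March 2026 is a Sunday, so the first Monday is March 2.
Daylight saving runs 12 September 2025 – 2 March 2026; February 14, 2026 is inside that window, so Ethos Sector is at UTC−10:00.
05:12 Ethos Sector + 10h = 15:12 UTC.
1 November 2025 is a Saturday, so the first Sunday is November 2.
1 March 2026 is a Sunday, so the first Friday is March 6 and the fourth is March 27.
At the standard offset (UTC−09:00), 15:12 UTC − 9h = 06:12 Solund Province standard time.
The standard-time date in Solund Province, February 14, 2026, lies within the daylight-saving period (2 November 2025 – 27 March 2026), so Solund Province is on daylight time, UTC−08:00.
15:12 UTC − 8h = 07:12 Solund Province.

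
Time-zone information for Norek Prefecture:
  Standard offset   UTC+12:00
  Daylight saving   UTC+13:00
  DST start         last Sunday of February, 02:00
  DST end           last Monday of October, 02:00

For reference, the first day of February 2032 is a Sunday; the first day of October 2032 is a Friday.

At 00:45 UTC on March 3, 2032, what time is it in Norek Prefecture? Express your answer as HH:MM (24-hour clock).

13:45

1 February 2032 is a Sunday, so Sundays fall on 1, 8, 15, 22, 29; the last is February 29.
1 October 2032 is a Friday, so Mondays fall on 4, 11, 18, 25; the last is October 25.
At the standard offset (UTC+12:00), 00:45 UTC + 12h = 12:45 Norek Prefecture standard time.
The standard-time date in Norek Prefecture, March 3, 2032, lies within the daylight-saving period (29 February – 25 October), so Norek Prefecture is on daylight time, UTC+13:00.
00:45 UTC + 13h = 13:45 local.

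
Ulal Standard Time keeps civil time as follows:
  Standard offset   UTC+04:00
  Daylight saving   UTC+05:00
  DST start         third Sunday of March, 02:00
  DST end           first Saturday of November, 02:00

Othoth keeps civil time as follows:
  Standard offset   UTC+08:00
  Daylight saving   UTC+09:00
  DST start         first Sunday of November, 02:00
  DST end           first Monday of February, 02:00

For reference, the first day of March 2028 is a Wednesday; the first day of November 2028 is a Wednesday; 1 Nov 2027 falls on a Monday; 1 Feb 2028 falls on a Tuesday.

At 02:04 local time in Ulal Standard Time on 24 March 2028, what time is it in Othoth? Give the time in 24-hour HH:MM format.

1 March 2028 is a Wednesday, so the first Sunday is March 5 and the third is March 19.
1 November 2028 is a Wednesday, so the first Saturday is November 4.
24 March 2028 falls between 19 March and 4 November, so daylight saving is in effect and Ulal Standard Time is at UTC+05:00.
02:04 Ulal Standard Time − 5h = 21:04 UTC (rolling into the previous day, 23 March 2028).
1 November 2027 is a Monday, so the first Sunday is November 7.
1 February 2028 is a Tuesday, so the first Monday is February 7.
At the standard offset (UTC+08:00), 21:04 UTC + 8h = 05:04 Othoth standard time (rolling into the next day, 24 March 2028).
Daylight saving runs 7 November 2027 – 7 February 2028; the standard-time date in Othoth, 24 March 2028, is outside that window, so Othoth is on standard time at UTC+08:00.
21:04 UTC + 8h = 05:04 Othoth (rolling into the next day, 24 March 2028).

05:04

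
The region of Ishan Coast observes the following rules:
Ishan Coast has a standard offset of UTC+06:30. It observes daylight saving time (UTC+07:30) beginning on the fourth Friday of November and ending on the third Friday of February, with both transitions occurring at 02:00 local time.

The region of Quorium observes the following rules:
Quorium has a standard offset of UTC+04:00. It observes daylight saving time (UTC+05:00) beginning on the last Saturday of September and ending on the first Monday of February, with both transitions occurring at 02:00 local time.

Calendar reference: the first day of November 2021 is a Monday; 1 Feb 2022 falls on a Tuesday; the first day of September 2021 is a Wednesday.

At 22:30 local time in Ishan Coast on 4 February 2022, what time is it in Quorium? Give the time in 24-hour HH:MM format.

20:00

1 November 2021 is a Monday, so the first Friday is November 5 and the fourth is November 26.
1 February 2022 is a Tuesday, so the first Friday is February 4 and the third is February 18.
4 February 2022 falls between 26 November 2021 and 18 February 2022, so daylight saving is in effect and Ishan Coast is at UTC+07:30.
22:30 Ishan Coast − 7h30m = 15:00 UTC.
1 September 2021 is a Wednesday, so Saturdays fall on 4, 11, 18, 25; the last is September 25.
1 February 2022 is a Tuesday, so the first Monday is February 7.
At the standard offset (UTC+04:00), 15:00 UTC + 4h = 19:00 Quorium standard time.
The standard-time date in Quorium, 4 February 2022, falls between 25 September 2021 and 7 February 2022, so daylight saving is in effect and Quorium is at UTC+05:00.
15:00 UTC + 5h = 20:00 Quorium.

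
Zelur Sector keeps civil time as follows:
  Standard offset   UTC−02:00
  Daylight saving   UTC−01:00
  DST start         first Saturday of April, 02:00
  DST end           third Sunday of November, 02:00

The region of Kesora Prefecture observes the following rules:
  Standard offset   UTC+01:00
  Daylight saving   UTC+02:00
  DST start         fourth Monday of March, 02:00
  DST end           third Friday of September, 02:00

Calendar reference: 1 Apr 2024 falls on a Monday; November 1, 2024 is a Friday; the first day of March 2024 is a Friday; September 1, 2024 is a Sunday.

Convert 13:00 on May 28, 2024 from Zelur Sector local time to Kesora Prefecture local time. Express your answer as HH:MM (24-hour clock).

16:00

1 April 2024 is a Monday, so the first Saturday is April 6.
1 November 2024 is a Friday, so the first Sunday is November 3 and the third is November 17.
Daylight saving runs 6 April – 17 November; May 28, 2024 is inside that window, so Zelur Sector is at UTC−01:00.
13:00 Zelur Sector + 1h = 14:00 UTC.
1 March 2024 is a Friday, so the first Monday is March 4 and the fourth is March 25.
1 September 2024 is a Sunday, so the first Friday is September 6 and the third is September 20.
At the standard offset (UTC+01:00), 14:00 UTC + 1h = 15:00 Kesora Prefecture standard time.
The standard-time date in Kesora Prefecture, May 28, 2024, falls between 25 March and 20 September, so daylight saving is in effect and Kesora Prefecture is at UTC+02:00.
14:00 UTC + 2h = 16:00 Kesora Prefecture.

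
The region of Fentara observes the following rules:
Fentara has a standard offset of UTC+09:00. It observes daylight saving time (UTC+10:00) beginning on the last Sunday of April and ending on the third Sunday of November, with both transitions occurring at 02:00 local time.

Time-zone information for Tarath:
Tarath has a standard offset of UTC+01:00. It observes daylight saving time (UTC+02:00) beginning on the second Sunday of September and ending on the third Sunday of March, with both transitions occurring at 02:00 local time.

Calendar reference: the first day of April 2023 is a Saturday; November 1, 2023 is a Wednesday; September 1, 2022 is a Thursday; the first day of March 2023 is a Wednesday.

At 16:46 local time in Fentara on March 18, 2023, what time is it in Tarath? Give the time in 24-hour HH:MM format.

1 April 2023 is a Saturday, so Sundays fall on 2, 9, 16, 23, 30; the last is April 30.
1 November 2023 is a Wednesday, so the first Sunday is November 5 and the third is November 19.
Daylight saving runs 30 April – 19 November; March 18, 2023 is outside that window, so Fentara is on standard time at UTC+09:00.
16:46 Fentara − 9h = 07:46 UTC.
1 September 2022 is a Thursday, so the first Sunday is September 4 and the second is September 11.
1 March 2023 is a Wednesday, so the first Sunday is March 5 and the third is March 19.
At the standard offset (UTC+01:00), 07:46 UTC + 1h = 08:46 Tarath standard time.
The standard-time date in Tarath, March 18, 2023, lies within the daylight-saving period (11 September 2022 – 19 March 2023), so Tarath is on daylight time, UTC+02:00.
07:46 UTC + 2h = 09:46 Tarath.

09:46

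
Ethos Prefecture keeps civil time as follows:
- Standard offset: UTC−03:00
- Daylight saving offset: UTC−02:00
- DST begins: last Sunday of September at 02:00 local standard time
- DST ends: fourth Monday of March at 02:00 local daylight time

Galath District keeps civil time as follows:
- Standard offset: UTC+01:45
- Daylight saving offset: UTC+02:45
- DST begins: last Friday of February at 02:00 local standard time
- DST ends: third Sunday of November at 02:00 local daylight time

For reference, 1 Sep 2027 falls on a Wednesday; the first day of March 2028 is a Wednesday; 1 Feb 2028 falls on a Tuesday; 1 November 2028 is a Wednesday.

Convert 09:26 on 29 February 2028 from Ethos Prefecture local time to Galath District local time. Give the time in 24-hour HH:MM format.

1 September 2027 is a Wednesday, so Sundays fall on 5, 12, 19, 26; the last is September 26.
1 March 2028 is a Wednesday, so the first Monday is March 6 and the fourth is March 27.
Daylight saving runs 26 September 2027 – 27 March 2028; 29 February 2028 is inside that window, so Ethos Prefecture is at UTC−02:00.
09:26 Ethos Prefecture + 2h = 11:26 UTC.
1 February 2028 is a Tuesday, so Fridays fall on 4, 11, 18, 25; the last is February 25.
1 November 2028 is a Wednesday, so the first Sunday is November 5 and the third is November 19.
At the standard offset (UTC+01:45), 11:26 UTC + 1h45m = 13:11 Galath District standard time.
Daylight saving runs 25 February – 19 November; the standard-time date in Galath District, 29 February 2028, is inside that window, so Galath District is at UTC+02:45.
11:26 UTC + 2h45m = 14:11 Galath District.

14:11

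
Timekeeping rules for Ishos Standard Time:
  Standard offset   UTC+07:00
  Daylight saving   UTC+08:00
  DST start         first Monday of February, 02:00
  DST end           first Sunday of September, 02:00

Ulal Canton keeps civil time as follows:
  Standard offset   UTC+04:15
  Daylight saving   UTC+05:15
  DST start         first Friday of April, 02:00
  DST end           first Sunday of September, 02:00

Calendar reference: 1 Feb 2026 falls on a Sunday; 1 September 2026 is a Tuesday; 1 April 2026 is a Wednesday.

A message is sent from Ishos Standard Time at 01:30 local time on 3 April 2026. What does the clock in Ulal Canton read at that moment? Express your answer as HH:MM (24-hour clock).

1 February 2026 is a Sunday, so the first Monday is February 2.
1 September 2026 is a Tuesday, so the first Sunday is September 6.
3 April 2026 falls between 2 February and 6 September, so daylight saving is in effect and Ishos Standard Time is at UTC+08:00.
01:30 Ishos Standard Time − 8h = 17:30 UTC (rolling into the previous day, 2 April 2026).
1 April 2026 is a Wednesday, so the first Friday is April 3.
1 September 2026 is a Tuesday, so the first Sunday is September 6.
At the standard offset (UTC+04:15), 17:30 UTC + 4h15m = 21:45 Ulal Canton standard time.
The standard-time date in Ulal Canton, 2 April 2026, does not fall between 3 April and 6 September, so daylight saving is not in effect and Ulal Canton is at UTC+04:15.
17:30 UTC + 4h15m = 21:45 Ulal Canton.

21:45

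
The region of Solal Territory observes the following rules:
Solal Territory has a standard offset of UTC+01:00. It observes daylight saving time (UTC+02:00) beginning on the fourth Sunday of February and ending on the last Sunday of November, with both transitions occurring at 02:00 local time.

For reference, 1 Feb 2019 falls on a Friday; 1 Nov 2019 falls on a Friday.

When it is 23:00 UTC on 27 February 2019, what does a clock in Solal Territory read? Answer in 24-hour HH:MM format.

01:00

1 February 2019 is a Friday, so the first Sunday is February 3 and the fourth is February 24.
1 November 2019 is a Friday, so Sundays fall on 3, 10, 17, 24; the last is November 24.
At the standard offset (UTC+01:00), 23:00 UTC + 1h = 00:00 Solal Territory standard time (rolling into the next day, 28 February 2019).
The standard-time date in Solal Territory, 28 February 2019, falls between 24 February and 24 November, so daylight saving is in effect and Solal Territory is at UTC+02:00.
23:00 UTC + 2h = 01:00 local (rolling into the next day, 28 February 2019).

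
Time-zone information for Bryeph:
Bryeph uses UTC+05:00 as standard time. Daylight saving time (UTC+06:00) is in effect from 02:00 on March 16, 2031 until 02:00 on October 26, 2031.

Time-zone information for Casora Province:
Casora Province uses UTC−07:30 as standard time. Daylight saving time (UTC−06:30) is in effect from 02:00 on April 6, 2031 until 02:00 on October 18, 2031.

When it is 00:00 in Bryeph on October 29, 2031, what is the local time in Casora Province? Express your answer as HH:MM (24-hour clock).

October 29, 2031 does not fall between 16 March and 26 October, so daylight saving is not in effect and Bryeph is at UTC+05:00.
00:00 Bryeph − 5h = 19:00 UTC (rolling into the previous day, 28 October 2031).
At the standard offset (UTC−07:30), 19:00 UTC − 7h30m = 11:30 Casora Province standard time.
The standard-time date in Casora Province, October 28, 2031, is outside the daylight-saving period (6 April – 18 October), so Casora Province is on standard time, UTC−07:30.
19:00 UTC − 7h30m = 11:30 Casora Province.

11:30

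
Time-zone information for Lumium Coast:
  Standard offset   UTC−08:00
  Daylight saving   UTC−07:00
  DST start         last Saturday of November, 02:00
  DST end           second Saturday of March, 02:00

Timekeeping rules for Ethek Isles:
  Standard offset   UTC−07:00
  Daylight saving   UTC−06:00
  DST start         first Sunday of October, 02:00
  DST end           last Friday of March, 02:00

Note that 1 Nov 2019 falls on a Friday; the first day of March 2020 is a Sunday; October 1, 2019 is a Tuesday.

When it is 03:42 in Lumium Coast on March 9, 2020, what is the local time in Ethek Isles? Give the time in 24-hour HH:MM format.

04:42

1 November 2019 is a Friday, so Saturdays fall on 2, 9, 16, 23, 30; the last is November 30.
1 March 2020 is a Sunday, so the first Saturday is March 7 and the second is March 14.
March 9, 2020 falls between 30 November 2019 and 14 March 2020, so daylight saving is in effect and Lumium Coast is at UTC−07:00.
03:42 Lumium Coast + 7h = 10:42 UTC.
1 October 2019 is a Tuesday, so the first Sunday is October 6.
1 March 2020 is a Sunday, so Fridays fall on 6, 13, 20, 27; the last is March 27.
At the standard offset (UTC−07:00), 10:42 UTC − 7h = 03:42 Ethek Isles standard time.
The standard-time date in Ethek Isles, March 9, 2020, lies within the daylight-saving period (6 October 2019 – 27 March 2020), so Ethek Isles is on daylight time, UTC−06:00.
10:42 UTC − 6h = 04:42 Ethek Isles.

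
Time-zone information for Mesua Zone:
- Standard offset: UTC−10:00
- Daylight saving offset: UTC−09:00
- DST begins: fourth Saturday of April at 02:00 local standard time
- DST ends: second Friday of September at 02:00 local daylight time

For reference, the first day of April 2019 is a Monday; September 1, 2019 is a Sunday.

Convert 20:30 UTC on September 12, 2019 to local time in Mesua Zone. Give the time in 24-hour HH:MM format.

11:30

1 April 2019 is a Monday, so the first Saturday is April 6 and the fourth is April 27.
1 September 2019 is a Sunday, so the first Friday is September 6 and the second is September 13.
At the standard offset (UTC−10:00), 20:30 UTC − 10h = 10:30 Mesua Zone standard time.
Daylight saving runs 27 April – 13 September; the standard-time date in Mesua Zone, September 12, 2019, is inside that window, so Mesua Zone is at UTC−09:00.
20:30 UTC − 9h = 11:30 local.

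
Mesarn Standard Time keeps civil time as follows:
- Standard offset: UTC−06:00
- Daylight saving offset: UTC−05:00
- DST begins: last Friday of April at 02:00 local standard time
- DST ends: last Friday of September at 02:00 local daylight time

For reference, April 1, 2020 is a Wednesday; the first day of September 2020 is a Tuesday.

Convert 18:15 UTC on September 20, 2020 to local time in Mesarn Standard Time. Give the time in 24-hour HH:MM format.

1 April 2020 is a Wednesday, so Fridays fall on 3, 10, 17, 24; the last is April 24.
1 September 2020 is a Tuesday, so Fridays fall on 4, 11, 18, 25; the last is September 25.
At the standard offset (UTC−06:00), 18:15 UTC − 6h = 12:15 Mesarn Standard Time standard time.
The standard-time date in Mesarn Standard Time, September 20, 2020, falls between 24 April and 25 September, so daylight saving is in effect and Mesarn Standard Time is at UTC−05:00.
18:15 UTC − 5h = 13:15 local.

13:15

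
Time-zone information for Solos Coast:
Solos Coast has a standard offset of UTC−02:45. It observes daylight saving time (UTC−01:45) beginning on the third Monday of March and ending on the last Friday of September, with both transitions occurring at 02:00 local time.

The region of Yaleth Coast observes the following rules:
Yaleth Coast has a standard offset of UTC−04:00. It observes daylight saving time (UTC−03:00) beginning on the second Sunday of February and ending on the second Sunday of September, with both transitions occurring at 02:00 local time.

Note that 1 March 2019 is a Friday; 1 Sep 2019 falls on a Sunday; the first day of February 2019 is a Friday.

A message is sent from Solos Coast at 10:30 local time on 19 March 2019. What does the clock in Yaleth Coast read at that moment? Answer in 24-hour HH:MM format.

09:15

1 March 2019 is a Friday, so the first Monday is March 4 and the third is March 18.
1 September 2019 is a Sunday, so Fridays fall on 6, 13, 20, 27; the last is September 27.
Daylight saving runs 18 March – 27 September; 19 March 2019 is inside that window, so Solos Coast is at UTC−01:45.
10:30 Solos Coast + 1h45m = 12:15 UTC.
1 February 2019 is a Friday, so the first Sunday is February 3 and the second is February 10.
1 September 2019 is a Sunday, so the first Sunday is September 1 and the second is September 8.
At the standard offset (UTC−04:00), 12:15 UTC − 4h = 08:15 Yaleth Coast standard time.
Daylight saving runs 10 February – 8 September; the standard-time date in Yaleth Coast, 19 March 2019, is inside that window, so Yaleth Coast is at UTC−03:00.
12:15 UTC − 3h = 09:15 Yaleth Coast.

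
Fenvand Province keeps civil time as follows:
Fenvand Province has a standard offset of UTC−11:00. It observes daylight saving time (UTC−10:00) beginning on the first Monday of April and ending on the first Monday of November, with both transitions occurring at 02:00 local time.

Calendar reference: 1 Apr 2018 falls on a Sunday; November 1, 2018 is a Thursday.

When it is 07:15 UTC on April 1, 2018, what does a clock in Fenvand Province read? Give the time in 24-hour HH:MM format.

1 April 2018 is a Sunday, so the first Monday is April 2.
1 November 2018 is a Thursday, so the first Monday is November 5.
At the standard offset (UTC−11:00), 07:15 UTC − 11h = 20:15 Fenvand Province standard time (rolling into the previous day, 31 March 2018).
The standard-time date in Fenvand Province, March 31, 2018, does not fall between 2 April and 5 November, so daylight saving is not in effect and Fenvand Province is at UTC−11:00.
07:15 UTC − 11h = 20:15 local (rolling into the previous day, 31 March 2018).

20:15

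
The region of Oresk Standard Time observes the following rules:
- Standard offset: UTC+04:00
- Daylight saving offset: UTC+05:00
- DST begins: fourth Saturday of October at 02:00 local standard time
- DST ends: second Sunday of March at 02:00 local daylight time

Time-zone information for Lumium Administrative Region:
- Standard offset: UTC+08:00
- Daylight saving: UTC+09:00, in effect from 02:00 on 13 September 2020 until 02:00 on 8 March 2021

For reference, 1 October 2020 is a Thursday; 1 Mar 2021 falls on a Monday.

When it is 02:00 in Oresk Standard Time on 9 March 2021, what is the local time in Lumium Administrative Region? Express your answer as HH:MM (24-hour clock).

1 October 2020 is a Thursday, so the first Saturday is October 3 and the fourth is October 24.
1 March 2021 is a Monday, so the first Sunday is March 7 and the second is March 14.
9 March 2021 falls between 24 October 2020 and 14 March 2021, so daylight saving is in effect and Oresk Standard Time is at UTC+05:00.
02:00 Oresk Standard Time − 5h = 21:00 UTC (rolling into the previous day, 8 March 2021).
At the standard offset (UTC+08:00), 21:00 UTC + 8h = 05:00 Lumium Administrative Region standard time (rolling into the next day, 9 March 2021).
The standard-time date in Lumium Administrative Region, 9 March 2021, does not fall between 13 September 2020 and 8 March 2021, so daylight saving is not in effect and Lumium Administrative Region is at UTC+08:00.
21:00 UTC + 8h = 05:00 Lumium Administrative Region (rolling into the next day, 9 March 2021).

05:00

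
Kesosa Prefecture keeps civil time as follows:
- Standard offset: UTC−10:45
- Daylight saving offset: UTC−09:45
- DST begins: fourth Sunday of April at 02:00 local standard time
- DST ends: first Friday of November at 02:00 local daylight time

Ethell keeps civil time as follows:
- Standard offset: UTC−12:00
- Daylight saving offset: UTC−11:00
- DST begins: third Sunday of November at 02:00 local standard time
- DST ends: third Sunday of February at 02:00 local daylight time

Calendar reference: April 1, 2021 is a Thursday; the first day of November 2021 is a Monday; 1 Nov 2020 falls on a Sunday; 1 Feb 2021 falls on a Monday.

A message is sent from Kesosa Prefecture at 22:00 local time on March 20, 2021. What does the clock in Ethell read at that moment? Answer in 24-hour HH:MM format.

1 April 2021 is a Thursday, so the first Sunday is April 4 and the fourth is April 25.
1 November 2021 is a Monday, so the first Friday is November 5.
March 20, 2021 is outside the daylight-saving period (25 April – 5 November), so Kesosa Prefecture is on standard time, UTC−10:45.
22:00 Kesosa Prefecture + 10h45m = 08:45 UTC (rolling into the next day, 21 March 2021).
1 November 2020 is a Sunday, so the first Sunday is November 1 and the third is November 15.
1 February 2021 is a Monday, so the first Sunday is February 7 and the third is February 21.
At the standard offset (UTC−12:00), 08:45 UTC − 12h = 20:45 Ethell standard time (rolling into the previous day, 20 March 2021).
The standard-time date in Ethell, March 20, 2021, is outside the daylight-saving period (15 November 2020 – 21 February 2021), so Ethell is on standard time, UTC−12:00.
08:45 UTC − 12h = 20:45 Ethell (rolling into the previous day, 20 March 2021).

20:45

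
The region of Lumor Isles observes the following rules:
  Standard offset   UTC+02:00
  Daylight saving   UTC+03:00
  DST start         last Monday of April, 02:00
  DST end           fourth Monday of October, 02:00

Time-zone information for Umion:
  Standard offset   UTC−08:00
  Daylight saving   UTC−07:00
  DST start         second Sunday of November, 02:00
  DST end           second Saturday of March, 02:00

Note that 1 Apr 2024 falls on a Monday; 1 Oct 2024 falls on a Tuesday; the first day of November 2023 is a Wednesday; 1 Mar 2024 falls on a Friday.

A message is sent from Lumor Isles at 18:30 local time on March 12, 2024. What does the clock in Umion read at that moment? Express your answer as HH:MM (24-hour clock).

08:30

1 April 2024 is a Monday, so Mondays fall on 1, 8, 15, 22, 29; the last is April 29.
1 October 2024 is a Tuesday, so the first Monday is October 7 and the fourth is October 28.
Daylight saving runs 29 April – 28 October; March 12, 2024 is outside that window, so Lumor Isles is on standard time at UTC+02:00.
18:30 Lumor Isles − 2h = 16:30 UTC.
1 November 2023 is a Wednesday, so the first Sunday is November 5 and the second is November 12.
1 March 2024 is a Friday, so the first Saturday is March 2 and the second is March 9.
At the standard offset (UTC−08:00), 16:30 UTC − 8h = 08:30 Umion standard time.
The standard-time date in Umion, March 12, 2024, is outside the daylight-saving period (12 November 2023 – 9 March 2024), so Umion is on standard time, UTC−08:00.
16:30 UTC − 8h = 08:30 Umion.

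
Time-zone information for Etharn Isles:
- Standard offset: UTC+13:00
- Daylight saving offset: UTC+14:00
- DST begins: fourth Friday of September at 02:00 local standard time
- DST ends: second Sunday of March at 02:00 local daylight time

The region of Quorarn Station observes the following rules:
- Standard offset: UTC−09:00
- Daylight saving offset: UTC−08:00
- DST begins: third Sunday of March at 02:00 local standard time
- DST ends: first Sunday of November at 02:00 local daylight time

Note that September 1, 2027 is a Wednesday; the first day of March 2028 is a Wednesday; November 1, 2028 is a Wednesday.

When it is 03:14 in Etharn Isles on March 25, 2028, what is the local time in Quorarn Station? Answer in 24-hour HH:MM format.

1 September 2027 is a Wednesday, so the first Friday is September 3 and the fourth is September 24.
1 March 2028 is a Wednesday, so the first Sunday is March 5 and the second is March 12.
March 25, 2028 does not fall between 24 September 2027 and 12 March 2028, so daylight saving is not in effect and Etharn Isles is at UTC+13:00.
03:14 Etharn Isles − 13h = 14:14 UTC (rolling into the previous day, 24 March 2028).
1 March 2028 is a Wednesday, so the first Sunday is March 5 and the third is March 19.
1 November 2028 is a Wednesday, so the first Sunday is November 5.
At the standard offset (UTC−09:00), 14:14 UTC − 9h = 05:14 Quorarn Station standard time.
Daylight saving runs 19 March – 5 November; the standard-time date in Quorarn Station, March 24, 2028, is inside that window, so Quorarn Station is at UTC−08:00.
14:14 UTC − 8h = 06:14 Quorarn Station.

06:14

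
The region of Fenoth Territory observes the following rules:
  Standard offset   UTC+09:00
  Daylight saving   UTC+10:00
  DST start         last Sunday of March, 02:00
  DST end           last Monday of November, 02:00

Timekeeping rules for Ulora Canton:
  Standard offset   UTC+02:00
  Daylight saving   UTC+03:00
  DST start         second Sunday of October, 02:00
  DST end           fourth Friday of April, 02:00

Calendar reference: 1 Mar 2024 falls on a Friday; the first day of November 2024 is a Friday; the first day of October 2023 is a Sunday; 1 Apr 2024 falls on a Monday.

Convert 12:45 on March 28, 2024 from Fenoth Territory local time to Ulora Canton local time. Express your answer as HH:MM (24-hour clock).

1 March 2024 is a Friday, so Sundays fall on 3, 10, 17, 24, 31; the last is March 31.
1 November 2024 is a Friday, so Mondays fall on 4, 11, 18, 25; the last is November 25.
March 28, 2024 is outside the daylight-saving period (31 March – 25 November), so Fenoth Territory is on standard time, UTC+09:00.
12:45 Fenoth Territory − 9h = 03:45 UTC.
1 October 2023 is a Sunday, so the first Sunday is October 1 and the second is October 8.
1 April 2024 is a Monday, so the first Friday is April 5 and the fourth is April 26.
At the standard offset (UTC+02:00), 03:45 UTC + 2h = 05:45 Ulora Canton standard time.
The standard-time date in Ulora Canton, March 28, 2024, falls between 8 October 2023 and 26 April 2024, so daylight saving is in effect and Ulora Canton is at UTC+03:00.
03:45 UTC + 3h = 06:45 Ulora Canton.

06:45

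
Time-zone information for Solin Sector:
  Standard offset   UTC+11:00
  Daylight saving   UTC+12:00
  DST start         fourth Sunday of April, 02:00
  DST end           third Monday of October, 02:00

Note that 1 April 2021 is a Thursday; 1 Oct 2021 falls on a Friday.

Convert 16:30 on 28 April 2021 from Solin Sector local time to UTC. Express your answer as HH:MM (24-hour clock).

1 April 2021 is a Thursday, so the first Sunday is April 4 and the fourth is April 25.
1 October 2021 is a Friday, so the first Monday is October 4 and the third is October 18.
28 April 2021 falls between 25 April and 18 October, so daylight saving is in effect and Solin Sector is at UTC+12:00.
16:30 local − 12h = 04:30 UTC.

04:30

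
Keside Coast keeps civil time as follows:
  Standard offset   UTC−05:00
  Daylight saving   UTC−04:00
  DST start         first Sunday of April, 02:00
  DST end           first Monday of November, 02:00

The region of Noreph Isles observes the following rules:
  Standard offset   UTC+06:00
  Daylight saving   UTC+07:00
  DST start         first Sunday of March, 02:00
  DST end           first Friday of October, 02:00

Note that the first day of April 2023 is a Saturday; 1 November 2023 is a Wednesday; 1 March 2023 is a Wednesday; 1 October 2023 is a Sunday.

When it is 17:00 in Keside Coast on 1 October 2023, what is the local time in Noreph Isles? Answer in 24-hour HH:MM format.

1 April 2023 is a Saturday, so the first Sunday is April 2.
1 November 2023 is a Wednesday, so the first Monday is November 6.
1 October 2023 lies within the daylight-saving period (2 April – 6 November), so Keside Coast is on daylight time, UTC−04:00.
17:00 Keside Coast + 4h = 21:00 UTC.
1 March 2023 is a Wednesday, so the first Sunday is March 5.
1 October 2023 is a Sunday, so the first Friday is October 6.
At the standard offset (UTC+06:00), 21:00 UTC + 6h = 03:00 Noreph Isles standard time (rolling into the next day, 2 October 2023).
The standard-time date in Noreph Isles, 2 October 2023, lies within the daylight-saving period (5 March – 6 October), so Noreph Isles is on daylight time, UTC+07:00.
21:00 UTC + 7h = 04:00 Noreph Isles (rolling into the next day, 2 October 2023).

04:00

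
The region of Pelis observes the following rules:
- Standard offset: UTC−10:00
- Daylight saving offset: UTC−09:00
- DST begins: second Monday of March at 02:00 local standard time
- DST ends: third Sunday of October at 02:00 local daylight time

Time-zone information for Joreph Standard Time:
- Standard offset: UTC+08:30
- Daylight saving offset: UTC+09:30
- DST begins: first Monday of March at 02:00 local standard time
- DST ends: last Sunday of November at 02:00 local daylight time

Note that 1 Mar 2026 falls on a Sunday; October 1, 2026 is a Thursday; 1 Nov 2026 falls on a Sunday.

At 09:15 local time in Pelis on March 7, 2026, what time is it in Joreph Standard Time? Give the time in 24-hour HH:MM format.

04:45

1 March 2026 is a Sunday, so the first Monday is March 2 and the second is March 9.
1 October 2026 is a Thursday, so the first Sunday is October 4 and the third is October 18.
March 7, 2026 does not fall between 9 March and 18 October, so daylight saving is not in effect and Pelis is at UTC−10:00.
09:15 Pelis + 10h = 19:15 UTC.
1 March 2026 is a Sunday, so the first Monday is March 2.
1 November 2026 is a Sunday, so Sundays fall on 1, 8, 15, 22, 29; the last is November 29.
At the standard offset (UTC+08:30), 19:15 UTC + 8h30m = 03:45 Joreph Standard Time standard time (rolling into the next day, 8 March 2026).
Daylight saving runs 2 March – 29 November; the standard-time date in Joreph Standard Time, March 8, 2026, is inside that window, so Joreph Standard Time is at UTC+09:30.
19:15 UTC + 9h30m = 04:45 Joreph Standard Time (rolling into the next day, 8 March 2026).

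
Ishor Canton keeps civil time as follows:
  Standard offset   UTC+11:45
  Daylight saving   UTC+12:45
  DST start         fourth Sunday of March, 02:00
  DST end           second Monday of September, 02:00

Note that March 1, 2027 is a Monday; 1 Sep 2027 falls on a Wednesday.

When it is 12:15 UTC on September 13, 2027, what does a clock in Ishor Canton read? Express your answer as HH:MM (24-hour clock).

1 March 2027 is a Monday, so the first Sunday is March 7 and the fourth is March 28.
1 September 2027 is a Wednesday, so the first Monday is September 6 and the second is September 13.
At the standard offset (UTC+11:45), 12:15 UTC + 11h45m = 00:00 Ishor Canton standard time (rolling into the next day, 14 September 2027).
The standard-time date in Ishor Canton, September 14, 2027, does not fall between 28 March and 13 September, so daylight saving is not in effect and Ishor Canton is at UTC+11:45.
12:15 UTC + 11h45m = 00:00 local (rolling into the next day, 14 September 2027).

00:00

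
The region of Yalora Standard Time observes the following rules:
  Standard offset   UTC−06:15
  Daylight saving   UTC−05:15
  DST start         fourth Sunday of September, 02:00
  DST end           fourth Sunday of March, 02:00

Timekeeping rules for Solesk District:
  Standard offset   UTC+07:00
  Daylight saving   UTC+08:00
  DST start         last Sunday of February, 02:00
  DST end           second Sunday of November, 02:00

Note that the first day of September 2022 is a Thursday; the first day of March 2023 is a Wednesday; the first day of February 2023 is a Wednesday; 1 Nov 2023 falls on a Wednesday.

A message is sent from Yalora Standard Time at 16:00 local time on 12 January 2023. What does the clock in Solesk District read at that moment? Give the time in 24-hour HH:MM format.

1 September 2022 is a Thursday, so the first Sunday is September 4 and the fourth is September 25.
1 March 2023 is a Wednesday, so the first Sunday is March 5 and the fourth is March 26.
12 January 2023 lies within the daylight-saving period (25 September 2022 – 26 March 2023), so Yalora Standard Time is on daylight time, UTC−05:15.
16:00 Yalora Standard Time + 5h15m = 21:15 UTC.
1 February 2023 is a Wednesday, so Sundays fall on 5, 12, 19, 26; the last is February 26.
1 November 2023 is a Wednesday, so the first Sunday is November 5 and the second is November 12.
At the standard offset (UTC+07:00), 21:15 UTC + 7h = 04:15 Solesk District standard time (rolling into the next day, 13 January 2023).
The standard-time date in Solesk District, 13 January 2023, does not fall between 26 February and 12 November, so daylight saving is not in effect and Solesk District is at UTC+07:00.
21:15 UTC + 7h = 04:15 Solesk District (rolling into the next day, 13 January 2023).

04:15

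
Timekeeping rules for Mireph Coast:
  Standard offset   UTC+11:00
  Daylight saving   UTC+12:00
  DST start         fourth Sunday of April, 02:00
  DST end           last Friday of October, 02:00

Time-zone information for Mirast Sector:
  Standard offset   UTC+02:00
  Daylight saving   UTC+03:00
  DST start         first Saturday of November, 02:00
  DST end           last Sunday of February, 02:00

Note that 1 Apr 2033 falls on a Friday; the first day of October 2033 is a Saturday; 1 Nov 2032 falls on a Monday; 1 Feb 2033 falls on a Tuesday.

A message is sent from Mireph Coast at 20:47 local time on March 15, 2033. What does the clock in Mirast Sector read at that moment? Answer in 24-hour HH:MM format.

11:47

1 April 2033 is a Friday, so the first Sunday is April 3 and the fourth is April 24.
1 October 2033 is a Saturday, so Fridays fall on 7, 14, 21, 28; the last is October 28.
March 15, 2033 is outside the daylight-saving period (24 April – 28 October), so Mireph Coast is on standard time, UTC+11:00.
20:47 Mireph Coast − 11h = 09:47 UTC.
1 November 2032 is a Monday, so the first Saturday is November 6.
1 February 2033 is a Tuesday, so Sundays fall on 6, 13, 20, 27; the last is February 27.
At the standard offset (UTC+02:00), 09:47 UTC + 2h = 11:47 Mirast Sector standard time.
The standard-time date in Mirast Sector, March 15, 2033, is outside the daylight-saving period (6 November 2032 – 27 February 2033), so Mirast Sector is on standard time, UTC+02:00.
09:47 UTC + 2h = 11:47 Mirast Sector.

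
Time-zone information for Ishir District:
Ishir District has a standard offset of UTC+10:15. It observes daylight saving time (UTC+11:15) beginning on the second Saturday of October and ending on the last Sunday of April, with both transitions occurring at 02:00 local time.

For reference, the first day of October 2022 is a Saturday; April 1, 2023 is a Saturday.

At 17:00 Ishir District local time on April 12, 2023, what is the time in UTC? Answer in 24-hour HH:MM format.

05:45

1 October 2022 is a Saturday, so the first Saturday is October 1 and the second is October 8.
1 April 2023 is a Saturday, so Sundays fall on 2, 9, 16, 23, 30; the last is April 30.
April 12, 2023 lies within the daylight-saving period (8 October 2022 – 30 April 2023), so Ishir District is on daylight time, UTC+11:15.
17:00 local − 11h15m = 05:45 UTC.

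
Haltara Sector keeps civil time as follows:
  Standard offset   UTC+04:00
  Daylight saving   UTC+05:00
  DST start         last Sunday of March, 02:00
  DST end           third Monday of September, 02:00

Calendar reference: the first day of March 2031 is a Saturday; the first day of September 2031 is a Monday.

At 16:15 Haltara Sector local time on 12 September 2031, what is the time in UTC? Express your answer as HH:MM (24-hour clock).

1 March 2031 is a Saturday, so Sundays fall on 2, 9, 16, 23, 30; the last is March 30.
1 September 2031 is a Monday, so the first Monday is September 1 and the third is September 15.
12 September 2031 lies within the daylight-saving period (30 March – 15 September), so Haltara Sector is on daylight time, UTC+05:00.
16:15 local − 5h = 11:15 UTC.

11:15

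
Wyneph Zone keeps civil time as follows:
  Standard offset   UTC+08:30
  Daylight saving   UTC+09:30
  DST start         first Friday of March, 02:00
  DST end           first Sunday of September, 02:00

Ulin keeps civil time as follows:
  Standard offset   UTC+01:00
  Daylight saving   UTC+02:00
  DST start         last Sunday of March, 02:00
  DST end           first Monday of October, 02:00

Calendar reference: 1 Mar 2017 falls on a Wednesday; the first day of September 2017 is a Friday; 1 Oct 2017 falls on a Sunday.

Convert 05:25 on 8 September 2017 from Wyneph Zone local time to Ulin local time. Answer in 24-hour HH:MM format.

22:55

1 March 2017 is a Wednesday, so the first Friday is March 3.
1 September 2017 is a Friday, so the first Sunday is September 3.
8 September 2017 is outside the daylight-saving period (3 March – 3 September), so Wyneph Zone is on standard time, UTC+08:30.
05:25 Wyneph Zone − 8h30m = 20:55 UTC (rolling into the previous day, 7 September 2017).
1 March 2017 is a Wednesday, so Sundays fall on 5, 12, 19, 26; the last is March 26.
1 October 2017 is a Sunday, so the first Monday is October 2.
At the standard offset (UTC+01:00), 20:55 UTC + 1h = 21:55 Ulin standard time.
The standard-time date in Ulin, 7 September 2017, falls between 26 March and 2 October, so daylight saving is in effect and Ulin is at UTC+02:00.
20:55 UTC + 2h = 22:55 Ulin.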